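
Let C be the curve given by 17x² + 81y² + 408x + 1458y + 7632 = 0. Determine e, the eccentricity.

e = 8/9

Group the x- and y-terms: 17(x² + 24x) + 81(y² + 18y) = -7632
Complete the square: 17(x + 12)² + 81(y + 9)² = -7632 + 2448 + 6561 = 1377
Divide through by 1377 to get (x + 12)²/81 + (y + 9)²/17 = 1.
Ellipse, center (-12, -9), major axis horizontal; a² = 81, b² = 17.
c² = a² - b² = 64, so c = 8.
e = c/a = 8/9.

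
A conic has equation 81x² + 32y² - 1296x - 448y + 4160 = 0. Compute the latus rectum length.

Group: 81(x² - 16x) + 32(y² - 14y) = -4160
Complete the square: 81(x - 8)² + 32(y - 7)² = -4160 + 5184 + 1568 = 2592
Divide by 2592: (x - 8)²/32 + (y - 7)²/81 = 1
Ellipse, center (8, 7), major axis vertical; a² = 81, b² = 32.
Latus rectum length = 2b²/a = 2·32/9 = 64/9.

64/9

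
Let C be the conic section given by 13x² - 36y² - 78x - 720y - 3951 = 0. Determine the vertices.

(-3, -10) and (9, -10)

Rearranging, 13(x² - 6x) -36(y² + 20y) = 3951.
Complete the square: 13(x - 3)² -36(y + 10)² = 3951 + 117 - 3600 = 468
Divide by 468: (x - 3)²/36 - (y + 10)²/13 = 1
Hyperbola, center (3, -10), transverse axis horizontal; a² = 36, b² = 13.
a = 6. Vertices at (h ± a, k).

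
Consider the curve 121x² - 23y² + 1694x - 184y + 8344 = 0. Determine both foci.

121(x² + 14x) -23(y² + 8y) = -8344
Complete the square: 121(x + 7)² -23(y + 4)² = -8344 + 5929 - 368 = -2783
Divide by -2783: (y + 4)²/121 - (x + 7)²/23 = 1
Hyperbola, center (-7, -4), transverse axis vertical; a² = 121, b² = 23.
c² = a² + b² = 121 + 23 = 144, so c = 12.
Foci lie on the vertical axis through the center: (h, k ± c).

(-7, -16) and (-7, 8)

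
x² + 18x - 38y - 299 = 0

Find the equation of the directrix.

y = -39/2

Only x is squared. Complete the square in x: (x + 9)² = 38(y + 10).
Vertex (-9, -10); 4p = 38 so p = 19/2. Opens up.
Directrix is the horizontal line y = k − p = -10 − (19/2) = -39/2.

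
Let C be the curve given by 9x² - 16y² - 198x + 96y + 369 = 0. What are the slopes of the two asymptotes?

9(x² - 22x) -16(y² - 6y) = -369
Complete the square: 9(x - 11)² -16(y - 3)² = -369 + 1089 - 144 = 576
Dividing both sides by 576: (x - 11)²/64 - (y - 3)²/36 = 1
Hyperbola, center (11, 3), transverse axis horizontal; a² = 64, b² = 36.
For a horizontal hyperbola the asymptotes have slope ±b/a.
Here that is ±6/8 = ±3/4.

3/4 and -3/4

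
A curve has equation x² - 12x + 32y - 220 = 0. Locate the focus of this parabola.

(6, 0)

Only x is squared. Complete the square in x: (x - 6)² = -32(y - 8).
Vertex (6, 8); 4p = -32 so p = -8. Opens down.
Focus is p units from the vertex along the axis: (h, k + p).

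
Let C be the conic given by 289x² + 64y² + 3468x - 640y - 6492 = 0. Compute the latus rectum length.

128/17

Rearranging, 289(x² + 12x) + 64(y² - 10y) = 6492.
Completing the square gives 289(x + 6)² + 64(y - 5)² = 6492 + 10404 + 1600 = 18496.
Dividing both sides by 18496: (x + 6)²/64 + (y - 5)²/289 = 1
Ellipse, center (-6, 5), major axis vertical; a² = 289, b² = 64.
Latus rectum length = 2b²/a = 2·64/17 = 128/17.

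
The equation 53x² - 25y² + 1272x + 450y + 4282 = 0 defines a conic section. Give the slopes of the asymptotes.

√53/5 and -√53/5

Rearranging, 53(x² + 24x) -25(y² - 18y) = -4282.
53(x + 12)² -25(y - 9)² = -4282 + 7632 - 2025 = 1325
Divide through by 1325 to get (x + 12)²/25 - (y - 9)²/53 = 1.
Hyperbola, center (-12, 9), transverse axis horizontal; a² = 25, b² = 53.
For a horizontal hyperbola the asymptotes have slope ±b/a.
Here that is ±√53/5.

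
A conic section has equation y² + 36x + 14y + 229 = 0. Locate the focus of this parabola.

(-14, -7)

Only y is squared. Complete the square in y: (y + 7)² = -36(x + 5).
Vertex (-5, -7); 4p = -36 so p = -9. Opens left.
Focus is p units from the vertex along the axis: (h + p, k).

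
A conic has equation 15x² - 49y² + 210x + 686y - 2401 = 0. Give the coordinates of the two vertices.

Collect terms: 15(x² + 14x) -49(y² - 14y) = 2401
Complete the square: 15(x + 7)² -49(y - 7)² = 2401 + 735 - 2401 = 735
Divide by 735: (x + 7)²/49 - (y - 7)²/15 = 1
Hyperbola, center (-7, 7), transverse axis horizontal; a² = 49, b² = 15.
a = 7. Vertices at (h ± a, k).

(-14, 7) and (0, 7)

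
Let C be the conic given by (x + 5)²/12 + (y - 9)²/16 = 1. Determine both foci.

Center (-5, 9). The larger denominator 16 sits under the y-term, so the major axis is vertical; a² = 16, b² = 12.
c² = a² - b² = 16 - 12 = 4, so c = 2.
Foci lie on the vertical axis through the center: (h, k ± c).

(-5, 7) and (-5, 11)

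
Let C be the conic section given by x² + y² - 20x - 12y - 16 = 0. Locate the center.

Collect terms: (x² - 20x) + (y² - 12y) = 16
Complete the square: (x - 10)² + (y - 6)² = 16 + 100 + 36 = 152
So (x - 10)² + (y - 6)² = 152.
Circle centered at (10, 6) with r² = 152.

(10, 6)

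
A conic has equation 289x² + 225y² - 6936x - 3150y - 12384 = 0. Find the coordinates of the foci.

(12, -1) and (12, 15)

Group the x- and y-terms: 289(x² - 24x) + 225(y² - 14y) = 12384
Complete the square: 289(x - 12)² + 225(y - 7)² = 12384 + 41616 + 11025 = 65025
Divide by 65025: (x - 12)²/225 + (y - 7)²/289 = 1
Ellipse, center (12, 7), major axis vertical; a² = 289, b² = 225.
c² = a² - b² = 289 - 225 = 64, so c = 8.
Foci lie on the vertical axis through the center: (h, k ± c).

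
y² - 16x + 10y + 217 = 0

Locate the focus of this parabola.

Only y is squared. Complete the square in y: (y + 5)² = 16(x - 12).
Vertex (12, -5); 4p = 16 so p = 4. Opens right.
Focus is p units from the vertex along the axis: (h + p, k).

(16, -5)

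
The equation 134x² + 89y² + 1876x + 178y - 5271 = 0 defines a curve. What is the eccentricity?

e = 3√670/134

Group the x- and y-terms: 134(x² + 14x) + 89(y² + 2y) = 5271
Complete the square: 134(x + 7)² + 89(y + 1)² = 5271 + 6566 + 89 = 11926
Divide by 11926: (x + 7)²/89 + (y + 1)²/134 = 1
Ellipse, center (-7, -1), major axis vertical; a² = 134, b² = 89.
c² = a² - b² = 45, so c = 3√5.
e = c/a = 3√5/√134 = 3√670/134.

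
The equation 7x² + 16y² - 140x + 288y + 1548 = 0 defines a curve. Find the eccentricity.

7(x² - 20x) + 16(y² + 18y) = -1548
Complete the square: 7(x - 10)² + 16(y + 9)² = -1548 + 700 + 1296 = 448
Divide by 448: (x - 10)²/64 + (y + 9)²/28 = 1
Ellipse, center (10, -9), major axis horizontal; a² = 64, b² = 28.
c² = a² - b² = 36, so c = 6.
e = c/a = 6/8 = 3/4.

e = 3/4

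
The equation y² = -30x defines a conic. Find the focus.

(-15/2, 0)

Vertex (0, 0); 4p = -30 so p = -15/2. Opens left.
Focus is p units from the vertex along the axis: (h + p, k).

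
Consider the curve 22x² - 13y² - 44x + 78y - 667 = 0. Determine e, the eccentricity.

e = √455/13

Collect terms: 22(x² - 2x) -13(y² - 6y) = 667
22(x - 1)² -13(y - 3)² = 667 + 22 - 117 = 572
Dividing both sides by 572: (x - 1)²/26 - (y - 3)²/44 = 1
Hyperbola, center (1, 3), transverse axis horizontal; a² = 26, b² = 44.
c² = a² + b² = 70, so c = √70.
e = c/a = √70/√26 = √455/13.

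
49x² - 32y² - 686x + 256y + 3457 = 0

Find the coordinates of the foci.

(7, -5) and (7, 13)

Group: 49(x² - 14x) -32(y² - 8y) = -3457
Complete the square: 49(x - 7)² -32(y - 4)² = -3457 + 2401 - 512 = -1568
Dividing both sides by -1568: (y - 4)²/49 - (x - 7)²/32 = 1
Hyperbola, center (7, 4), transverse axis vertical; a² = 49, b² = 32.
c² = a² + b² = 49 + 32 = 81, so c = 9.
Foci lie on the vertical axis through the center: (h, k ± c).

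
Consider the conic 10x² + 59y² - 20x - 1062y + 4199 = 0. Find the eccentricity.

Rearranging, 10(x² - 2x) + 59(y² - 18y) = -4199.
Complete the square: 10(x - 1)² + 59(y - 9)² = -4199 + 10 + 4779 = 590
Dividing both sides by 590: (x - 1)²/59 + (y - 9)²/10 = 1
Ellipse, center (1, 9), major axis horizontal; a² = 59, b² = 10.
c² = a² - b² = 49, so c = 7.
e = c/a = 7/√59 = 7√59/59.

e = 7√59/59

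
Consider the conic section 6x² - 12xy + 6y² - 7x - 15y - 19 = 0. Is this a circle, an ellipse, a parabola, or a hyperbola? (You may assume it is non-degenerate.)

A = 6, B = -12, C = 6.
Discriminant B² − 4AC = (-12)² − 4·6·6 = 0.
B² − 4AC = 0 ⇒ parabola.

parabola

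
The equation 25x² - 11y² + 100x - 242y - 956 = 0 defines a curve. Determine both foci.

(-2, -17) and (-2, -5)

Rearranging, 25(x² + 4x) -11(y² + 22y) = 956.
Complete the square in x and y: 25(x + 2)² -11(y + 11)² = 956 + 100 - 1331 = -275
Dividing both sides by -275: (y + 11)²/25 - (x + 2)²/11 = 1
Hyperbola, center (-2, -11), transverse axis vertical; a² = 25, b² = 11.
c² = a² + b² = 25 + 11 = 36, so c = 6.
Foci lie on the vertical axis through the center: (h, k ± c).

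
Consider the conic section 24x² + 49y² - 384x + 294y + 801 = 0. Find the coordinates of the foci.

(3, -3) and (13, -3)

Rearranging, 24(x² - 16x) + 49(y² + 6y) = -801.
Complete the square: 24(x - 8)² + 49(y + 3)² = -801 + 1536 + 441 = 1176
Divide through by 1176 to get (x - 8)²/49 + (y + 3)²/24 = 1.
Ellipse, center (8, -3), major axis horizontal; a² = 49, b² = 24.
c² = a² - b² = 49 - 24 = 25, so c = 5.
Foci lie on the horizontal axis through the center: (h ± c, k).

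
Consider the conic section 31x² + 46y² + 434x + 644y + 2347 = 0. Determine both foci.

Group: 31(x² + 14x) + 46(y² + 14y) = -2347
Complete the square in x and y: 31(x + 7)² + 46(y + 7)² = -2347 + 1519 + 2254 = 1426
Dividing both sides by 1426: (x + 7)²/46 + (y + 7)²/31 = 1
Ellipse, center (-7, -7), major axis horizontal; a² = 46, b² = 31.
c² = a² - b² = 46 - 31 = 15, so c = √15.
Foci lie on the horizontal axis through the center: (h ± c, k).

(-7 - √15, -7) and (-7 + √15, -7)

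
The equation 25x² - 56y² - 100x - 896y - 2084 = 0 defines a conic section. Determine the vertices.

(2, -13) and (2, -3)

Rearranging, 25(x² - 4x) -56(y² + 16y) = 2084.
Complete the square: 25(x - 2)² -56(y + 8)² = 2084 + 100 - 3584 = -1400
Divide by -1400: (y + 8)²/25 - (x - 2)²/56 = 1
Hyperbola, center (2, -8), transverse axis vertical; a² = 25, b² = 56.
a = 5. Vertices at (h, k ± a).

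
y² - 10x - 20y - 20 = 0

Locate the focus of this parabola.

Only y is squared. Complete the square in y: (y - 10)² = 10(x + 12).
Vertex (-12, 10); 4p = 10 so p = 5/2. Opens right.
Focus is p units from the vertex along the axis: (h + p, k).

(-19/2, 10)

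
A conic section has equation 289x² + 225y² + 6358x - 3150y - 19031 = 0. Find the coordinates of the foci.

(-11, -1) and (-11, 15)

289(x² + 22x) + 225(y² - 14y) = 19031
Completing the square gives 289(x + 11)² + 225(y - 7)² = 19031 + 34969 + 11025 = 65025.
Divide by 65025: (x + 11)²/225 + (y - 7)²/289 = 1
Ellipse, center (-11, 7), major axis vertical; a² = 289, b² = 225.
c² = a² - b² = 289 - 225 = 64, so c = 8.
Foci lie on the vertical axis through the center: (h, k ± c).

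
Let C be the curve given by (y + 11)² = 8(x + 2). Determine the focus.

(0, -11)

Vertex (-2, -11); 4p = 8 so p = 2. Opens right.
Focus is p units from the vertex along the axis: (h + p, k).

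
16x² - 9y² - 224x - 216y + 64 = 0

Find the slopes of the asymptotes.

Collect terms: 16(x² - 14x) -9(y² + 24y) = -64
Complete the square: 16(x - 7)² -9(y + 12)² = -64 + 784 - 1296 = -576
Divide by -576: (y + 12)²/64 - (x - 7)²/36 = 1
Hyperbola, center (7, -12), transverse axis vertical; a² = 64, b² = 36.
For a vertical hyperbola the asymptotes have slope ±a/b.
Here that is ±8/6 = ±4/3.

4/3 and -4/3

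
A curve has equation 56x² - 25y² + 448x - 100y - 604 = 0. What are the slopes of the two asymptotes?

2√14/5 and -2√14/5

Rearranging, 56(x² + 8x) -25(y² + 4y) = 604.
56(x + 4)² -25(y + 2)² = 604 + 896 - 100 = 1400
Divide by 1400: (x + 4)²/25 - (y + 2)²/56 = 1
Hyperbola, center (-4, -2), transverse axis horizontal; a² = 25, b² = 56.
For a horizontal hyperbola the asymptotes have slope ±b/a.
Here that is ±2√14/5.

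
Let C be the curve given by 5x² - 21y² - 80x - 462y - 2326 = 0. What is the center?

(8, -11)

Group: 5(x² - 16x) -21(y² + 22y) = 2326
Complete the square in x and y: 5(x - 8)² -21(y + 11)² = 2326 + 320 - 2541 = 105
Divide by 105: (x - 8)²/21 - (y + 11)²/5 = 1
Hyperbola with center (8, -11).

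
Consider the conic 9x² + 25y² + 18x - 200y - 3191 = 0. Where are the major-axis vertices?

Rearranging, 9(x² + 2x) + 25(y² - 8y) = 3191.
9(x + 1)² + 25(y - 4)² = 3191 + 9 + 400 = 3600
Dividing both sides by 3600: (x + 1)²/400 + (y - 4)²/144 = 1
Ellipse, center (-1, 4), major axis horizontal; a² = 400, b² = 144.
a = 20. Vertices at (h ± a, k).

(-21, 4) and (19, 4)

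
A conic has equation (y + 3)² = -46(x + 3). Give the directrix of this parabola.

x = 17/2

Vertex (-3, -3); 4p = -46 so p = -23/2. Opens left.
Directrix is the vertical line x = h − p = -3 − (-23/2) = 17/2.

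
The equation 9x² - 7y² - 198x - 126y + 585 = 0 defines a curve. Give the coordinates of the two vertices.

9(x² - 22x) -7(y² + 18y) = -585
Complete the square in x and y: 9(x - 11)² -7(y + 9)² = -585 + 1089 - 567 = -63
Dividing both sides by -63: (y + 9)²/9 - (x - 11)²/7 = 1
Hyperbola, center (11, -9), transverse axis vertical; a² = 9, b² = 7.
a = 3. Vertices at (h, k ± a).

(11, -12) and (11, -6)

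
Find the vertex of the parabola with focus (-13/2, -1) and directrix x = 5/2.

(-2, -1)

The vertex is the midpoint between the focus and the directrix along the axis of symmetry.
Axis is horizontal (directrix is vertical). Vertex x-coordinate = (-13/2 + 5/2)/2 = -2; y-coordinate = -1.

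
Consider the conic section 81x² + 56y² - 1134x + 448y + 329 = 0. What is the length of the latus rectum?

Group the x- and y-terms: 81(x² - 14x) + 56(y² + 8y) = -329
Complete the square: 81(x - 7)² + 56(y + 4)² = -329 + 3969 + 896 = 4536
Divide by 4536: (x - 7)²/56 + (y + 4)²/81 = 1
Ellipse, center (7, -4), major axis vertical; a² = 81, b² = 56.
Latus rectum length = 2b²/a = 2·56/9 = 112/9.

112/9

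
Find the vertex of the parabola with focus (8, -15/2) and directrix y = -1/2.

(8, -4)

The vertex is the midpoint between the focus and the directrix along the axis of symmetry.
Axis is vertical (directrix is horizontal). Vertex y-coordinate = (-15/2 + (-1/2))/2 = -4; x-coordinate = 8.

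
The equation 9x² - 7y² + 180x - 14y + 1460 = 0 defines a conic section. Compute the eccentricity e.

e = 4/3

Group the x- and y-terms: 9(x² + 20x) -7(y² + 2y) = -1460
9(x + 10)² -7(y + 1)² = -1460 + 900 - 7 = -567
Dividing both sides by -567: (y + 1)²/81 - (x + 10)²/63 = 1
Hyperbola, center (-10, -1), transverse axis vertical; a² = 81, b² = 63.
c² = a² + b² = 144, so c = 12.
e = c/a = 12/9 = 4/3.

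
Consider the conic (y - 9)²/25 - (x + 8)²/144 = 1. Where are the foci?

Center (-8, 9). The positive term is the y-term, so the transverse axis is vertical; a² = 25, b² = 144.
c² = a² + b² = 25 + 144 = 169, so c = 13.
Foci lie on the vertical axis through the center: (h, k ± c).

(-8, -4) and (-8, 22)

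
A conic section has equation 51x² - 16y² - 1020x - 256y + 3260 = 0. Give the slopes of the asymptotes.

√51/4 and -√51/4

Group the x- and y-terms: 51(x² - 20x) -16(y² + 16y) = -3260
Complete the square in x and y: 51(x - 10)² -16(y + 8)² = -3260 + 5100 - 1024 = 816
Divide by 816: (x - 10)²/16 - (y + 8)²/51 = 1
Hyperbola, center (10, -8), transverse axis horizontal; a² = 16, b² = 51.
For a horizontal hyperbola the asymptotes have slope ±b/a.
Here that is ±√51/4.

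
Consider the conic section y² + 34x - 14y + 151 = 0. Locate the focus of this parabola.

Only y is squared. Complete the square in y: (y - 7)² = -34(x + 3).
Vertex (-3, 7); 4p = -34 so p = -17/2. Opens left.
Focus is p units from the vertex along the axis: (h + p, k).

(-23/2, 7)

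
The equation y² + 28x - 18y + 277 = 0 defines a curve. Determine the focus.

(-14, 9)

Only y is squared. Complete the square in y: (y - 9)² = -28(x + 7).
Vertex (-7, 9); 4p = -28 so p = -7. Opens left.
Focus is p units from the vertex along the axis: (h + p, k).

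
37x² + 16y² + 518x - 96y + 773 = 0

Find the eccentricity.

Collect terms: 37(x² + 14x) + 16(y² - 6y) = -773
37(x + 7)² + 16(y - 3)² = -773 + 1813 + 144 = 1184
Dividing both sides by 1184: (x + 7)²/32 + (y - 3)²/74 = 1
Ellipse, center (-7, 3), major axis vertical; a² = 74, b² = 32.
c² = a² - b² = 42, so c = √42.
e = c/a = √42/√74 = √777/37.

e = √777/37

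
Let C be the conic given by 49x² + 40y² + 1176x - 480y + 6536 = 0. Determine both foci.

Collect terms: 49(x² + 24x) + 40(y² - 12y) = -6536
Completing the square gives 49(x + 12)² + 40(y - 6)² = -6536 + 7056 + 1440 = 1960.
Divide by 1960: (x + 12)²/40 + (y - 6)²/49 = 1
Ellipse, center (-12, 6), major axis vertical; a² = 49, b² = 40.
c² = a² - b² = 49 - 40 = 9, so c = 3.
Foci lie on the vertical axis through the center: (h, k ± c).

(-12, 3) and (-12, 9)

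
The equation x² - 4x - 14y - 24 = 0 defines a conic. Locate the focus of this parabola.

(2, 3/2)

Only x is squared. Complete the square in x: (x - 2)² = 14(y + 2).
Vertex (2, -2); 4p = 14 so p = 7/2. Opens up.
Focus is p units from the vertex along the axis: (h, k + p).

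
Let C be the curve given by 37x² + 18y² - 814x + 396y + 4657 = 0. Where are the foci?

Group the x- and y-terms: 37(x² - 22x) + 18(y² + 22y) = -4657
37(x - 11)² + 18(y + 11)² = -4657 + 4477 + 2178 = 1998
Divide through by 1998 to get (x - 11)²/54 + (y + 11)²/111 = 1.
Ellipse, center (11, -11), major axis vertical; a² = 111, b² = 54.
c² = a² - b² = 111 - 54 = 57, so c = √57.
Foci lie on the vertical axis through the center: (h, k ± c).

(11, -11 - √57) and (11, -11 + √57)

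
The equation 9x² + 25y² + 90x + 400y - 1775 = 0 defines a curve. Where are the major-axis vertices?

(-25, -8) and (15, -8)

Collect terms: 9(x² + 10x) + 25(y² + 16y) = 1775
Complete the square: 9(x + 5)² + 25(y + 8)² = 1775 + 225 + 1600 = 3600
Divide by 3600: (x + 5)²/400 + (y + 8)²/144 = 1
Ellipse, center (-5, -8), major axis horizontal; a² = 400, b² = 144.
a = 20. Vertices at (h ± a, k).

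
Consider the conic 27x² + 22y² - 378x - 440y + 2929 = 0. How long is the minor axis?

2√22

27(x² - 14x) + 22(y² - 20y) = -2929
27(x - 7)² + 22(y - 10)² = -2929 + 1323 + 2200 = 594
Divide by 594: (x - 7)²/22 + (y - 10)²/27 = 1
Ellipse, center (7, 10), major axis vertical; a² = 27, b² = 22.
b² = 22 so b = √22; the minor axis has length 2b = 2√22.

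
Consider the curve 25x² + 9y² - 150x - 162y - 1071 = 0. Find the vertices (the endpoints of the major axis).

(3, -6) and (3, 24)

Group: 25(x² - 6x) + 9(y² - 18y) = 1071
Complete the square in x and y: 25(x - 3)² + 9(y - 9)² = 1071 + 225 + 729 = 2025
Divide by 2025: (x - 3)²/81 + (y - 9)²/225 = 1
Ellipse, center (3, 9), major axis vertical; a² = 225, b² = 81.
a = 15. Vertices at (h, k ± a).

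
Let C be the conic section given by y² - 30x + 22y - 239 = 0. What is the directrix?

x = -39/2

Only y is squared. Complete the square in y: (y + 11)² = 30(x + 12).
Vertex (-12, -11); 4p = 30 so p = 15/2. Opens right.
Directrix is the vertical line x = h − p = -12 − (15/2) = -39/2.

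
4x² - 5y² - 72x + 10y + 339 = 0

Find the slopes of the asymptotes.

2√5/5 and -2√5/5

Rearranging, 4(x² - 18x) -5(y² - 2y) = -339.
Complete the square: 4(x - 9)² -5(y - 1)² = -339 + 324 - 5 = -20
Dividing both sides by -20: (y - 1)²/4 - (x - 9)²/5 = 1
Hyperbola, center (9, 1), transverse axis vertical; a² = 4, b² = 5.
For a vertical hyperbola the asymptotes have slope ±a/b.
Here that is ±2/√5 = ±2√5/5.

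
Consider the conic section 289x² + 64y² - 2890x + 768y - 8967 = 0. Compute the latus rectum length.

289(x² - 10x) + 64(y² + 12y) = 8967
Completing the square gives 289(x - 5)² + 64(y + 6)² = 8967 + 7225 + 2304 = 18496.
Divide by 18496: (x - 5)²/64 + (y + 6)²/289 = 1
Ellipse, center (5, -6), major axis vertical; a² = 289, b² = 64.
Latus rectum length = 2b²/a = 2·64/17 = 128/17.

128/17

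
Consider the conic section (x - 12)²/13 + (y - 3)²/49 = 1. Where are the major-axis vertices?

Center (12, 3). The larger denominator 49 sits under the y-term, so the major axis is vertical; a² = 49, b² = 13.
a = 7. Vertices at (h, k ± a).

(12, -4) and (12, 10)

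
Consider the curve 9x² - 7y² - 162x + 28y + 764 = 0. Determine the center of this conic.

Group the x- and y-terms: 9(x² - 18x) -7(y² - 4y) = -764
Complete the square: 9(x - 9)² -7(y - 2)² = -764 + 729 - 28 = -63
Divide by -63: (y - 2)²/9 - (x - 9)²/7 = 1
Hyperbola with center (9, 2).

(9, 2)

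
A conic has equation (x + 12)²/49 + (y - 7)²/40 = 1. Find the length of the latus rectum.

80/7

Center (-12, 7). The larger denominator 49 sits under the x-term, so the major axis is horizontal; a² = 49, b² = 40.
Latus rectum length = 2b²/a = 2·40/7 = 80/7.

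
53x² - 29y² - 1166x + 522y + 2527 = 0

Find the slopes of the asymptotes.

Rearranging, 53(x² - 22x) -29(y² - 18y) = -2527.
53(x - 11)² -29(y - 9)² = -2527 + 6413 - 2349 = 1537
Dividing both sides by 1537: (x - 11)²/29 - (y - 9)²/53 = 1
Hyperbola, center (11, 9), transverse axis horizontal; a² = 29, b² = 53.
For a horizontal hyperbola the asymptotes have slope ±b/a.
Here that is ±√53/√29 = ±√1537/29.

√1537/29 and -√1537/29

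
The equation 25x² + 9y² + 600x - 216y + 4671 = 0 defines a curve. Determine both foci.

(-12, 8) and (-12, 16)

Group: 25(x² + 24x) + 9(y² - 24y) = -4671
Completing the square gives 25(x + 12)² + 9(y - 12)² = -4671 + 3600 + 1296 = 225.
Divide through by 225 to get (x + 12)²/9 + (y - 12)²/25 = 1.
Ellipse, center (-12, 12), major axis vertical; a² = 25, b² = 9.
c² = a² - b² = 25 - 9 = 16, so c = 4.
Foci lie on the vertical axis through the center: (h, k ± c).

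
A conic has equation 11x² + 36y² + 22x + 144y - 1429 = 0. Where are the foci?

(-11, -2) and (9, -2)

Rearranging, 11(x² + 2x) + 36(y² + 4y) = 1429.
Complete the square: 11(x + 1)² + 36(y + 2)² = 1429 + 11 + 144 = 1584
Dividing both sides by 1584: (x + 1)²/144 + (y + 2)²/44 = 1
Ellipse, center (-1, -2), major axis horizontal; a² = 144, b² = 44.
c² = a² - b² = 144 - 44 = 100, so c = 10.
Foci lie on the horizontal axis through the center: (h ± c, k).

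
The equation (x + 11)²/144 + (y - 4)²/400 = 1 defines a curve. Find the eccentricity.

Center (-11, 4). The larger denominator 400 sits under the y-term, so the major axis is vertical; a² = 400, b² = 144.
c² = a² - b² = 256, so c = 16.
e = c/a = 16/20 = 4/5.

e = 4/5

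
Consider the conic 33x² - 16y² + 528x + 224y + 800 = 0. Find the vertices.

33(x² + 16x) -16(y² - 14y) = -800
33(x + 8)² -16(y - 7)² = -800 + 2112 - 784 = 528
Divide by 528: (x + 8)²/16 - (y - 7)²/33 = 1
Hyperbola, center (-8, 7), transverse axis horizontal; a² = 16, b² = 33.
a = 4. Vertices at (h ± a, k).

(-12, 7) and (-4, 7)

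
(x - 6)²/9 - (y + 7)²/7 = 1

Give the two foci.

(2, -7) and (10, -7)

Center (6, -7). The positive term is the x-term, so the transverse axis is horizontal; a² = 9, b² = 7.
c² = a² + b² = 9 + 7 = 16, so c = 4.
Foci lie on the horizontal axis through the center: (h ± c, k).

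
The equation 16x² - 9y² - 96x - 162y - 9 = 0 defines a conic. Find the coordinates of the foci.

(3, -19) and (3, 1)

Group: 16(x² - 6x) -9(y² + 18y) = 9
Completing the square gives 16(x - 3)² -9(y + 9)² = 9 + 144 - 729 = -576.
Divide by -576: (y + 9)²/64 - (x - 3)²/36 = 1
Hyperbola, center (3, -9), transverse axis vertical; a² = 64, b² = 36.
c² = a² + b² = 64 + 36 = 100, so c = 10.
Foci lie on the vertical axis through the center: (h, k ± c).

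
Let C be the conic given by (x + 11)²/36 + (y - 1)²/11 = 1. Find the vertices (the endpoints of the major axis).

Center (-11, 1). The larger denominator 36 sits under the x-term, so the major axis is horizontal; a² = 36, b² = 11.
a = 6. Vertices at (h ± a, k).

(-17, 1) and (-5, 1)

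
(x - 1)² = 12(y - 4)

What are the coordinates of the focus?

Vertex (1, 4); 4p = 12 so p = 3. Opens up.
Focus is p units from the vertex along the axis: (h, k + p).

(1, 7)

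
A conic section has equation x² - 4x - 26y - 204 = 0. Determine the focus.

(2, -3/2)

Only x is squared. Complete the square in x: (x - 2)² = 26(y + 8).
Vertex (2, -8); 4p = 26 so p = 13/2. Opens up.
Focus is p units from the vertex along the axis: (h, k + p).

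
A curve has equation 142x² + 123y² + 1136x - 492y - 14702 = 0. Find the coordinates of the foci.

Rearranging, 142(x² + 8x) + 123(y² - 4y) = 14702.
142(x + 4)² + 123(y - 2)² = 14702 + 2272 + 492 = 17466
Divide through by 17466 to get (x + 4)²/123 + (y - 2)²/142 = 1.
Ellipse, center (-4, 2), major axis vertical; a² = 142, b² = 123.
c² = a² - b² = 142 - 123 = 19, so c = √19.
Foci lie on the vertical axis through the center: (h, k ± c).

(-4, 2 - √19) and (-4, 2 + √19)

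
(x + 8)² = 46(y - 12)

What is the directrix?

y = 1/2

Vertex (-8, 12); 4p = 46 so p = 23/2. Opens up.
Directrix is the horizontal line y = k − p = 12 − (23/2) = 1/2.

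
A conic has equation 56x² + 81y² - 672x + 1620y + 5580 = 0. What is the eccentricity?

e = 5/9

Group the x- and y-terms: 56(x² - 12x) + 81(y² + 20y) = -5580
Completing the square gives 56(x - 6)² + 81(y + 10)² = -5580 + 2016 + 8100 = 4536.
Dividing both sides by 4536: (x - 6)²/81 + (y + 10)²/56 = 1
Ellipse, center (6, -10), major axis horizontal; a² = 81, b² = 56.
c² = a² - b² = 25, so c = 5.
e = c/a = 5/9.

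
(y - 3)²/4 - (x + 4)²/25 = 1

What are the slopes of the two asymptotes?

Center (-4, 3). The positive term is the y-term, so the transverse axis is vertical; a² = 4, b² = 25.
For a vertical hyperbola the asymptotes have slope ±a/b.
Here that is ±2/5.

2/5 and -2/5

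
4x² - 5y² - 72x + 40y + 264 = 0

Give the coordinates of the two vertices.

(9, 2) and (9, 6)

Collect terms: 4(x² - 18x) -5(y² - 8y) = -264
4(x - 9)² -5(y - 4)² = -264 + 324 - 80 = -20
Divide by -20: (y - 4)²/4 - (x - 9)²/5 = 1
Hyperbola, center (9, 4), transverse axis vertical; a² = 4, b² = 5.
a = 2. Vertices at (h, k ± a).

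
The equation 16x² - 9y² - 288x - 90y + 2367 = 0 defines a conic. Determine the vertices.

(9, -17) and (9, 7)

Group the x- and y-terms: 16(x² - 18x) -9(y² + 10y) = -2367
Complete the square in x and y: 16(x - 9)² -9(y + 5)² = -2367 + 1296 - 225 = -1296
Divide by -1296: (y + 5)²/144 - (x - 9)²/81 = 1
Hyperbola, center (9, -5), transverse axis vertical; a² = 144, b² = 81.
a = 12. Vertices at (h, k ± a).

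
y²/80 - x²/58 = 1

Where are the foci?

(0, 0 - √138) and (0, 0 + √138)

Center (0, 0). The positive term is the y-term, so the transverse axis is vertical; a² = 80, b² = 58.
c² = a² + b² = 80 + 58 = 138, so c = √138.
Foci lie on the vertical axis through the center: (h, k ± c).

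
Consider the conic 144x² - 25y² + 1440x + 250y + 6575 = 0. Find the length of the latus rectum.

Group the x- and y-terms: 144(x² + 10x) -25(y² - 10y) = -6575
144(x + 5)² -25(y - 5)² = -6575 + 3600 - 625 = -3600
Dividing both sides by -3600: (y - 5)²/144 - (x + 5)²/25 = 1
Hyperbola, center (-5, 5), transverse axis vertical; a² = 144, b² = 25.
Latus rectum length = 2b²/a = 2·25/12 = 25/6.

25/6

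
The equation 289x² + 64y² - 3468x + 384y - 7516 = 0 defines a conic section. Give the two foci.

(6, -18) and (6, 12)

Rearranging, 289(x² - 12x) + 64(y² + 6y) = 7516.
Complete the square in x and y: 289(x - 6)² + 64(y + 3)² = 7516 + 10404 + 576 = 18496
Divide through by 18496 to get (x - 6)²/64 + (y + 3)²/289 = 1.
Ellipse, center (6, -3), major axis vertical; a² = 289, b² = 64.
c² = a² - b² = 289 - 64 = 225, so c = 15.
Foci lie on the vertical axis through the center: (h, k ± c).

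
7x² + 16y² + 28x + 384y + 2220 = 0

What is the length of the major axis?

Group the x- and y-terms: 7(x² + 4x) + 16(y² + 24y) = -2220
Complete the square: 7(x + 2)² + 16(y + 12)² = -2220 + 28 + 2304 = 112
Divide through by 112 to get (x + 2)²/16 + (y + 12)²/7 = 1.
Ellipse, center (-2, -12), major axis horizontal; a² = 16, b² = 7.
a² = 16 so a = 4; the major axis has length 2a = 8.

8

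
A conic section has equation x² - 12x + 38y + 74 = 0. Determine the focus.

Only x is squared. Complete the square in x: (x - 6)² = -38(y + 1).
Vertex (6, -1); 4p = -38 so p = -19/2. Opens down.
Focus is p units from the vertex along the axis: (h, k + p).

(6, -21/2)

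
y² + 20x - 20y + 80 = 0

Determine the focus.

(-4, 10)

Only y is squared. Complete the square in y: (y - 10)² = -20(x - 1).
Vertex (1, 10); 4p = -20 so p = -5. Opens left.
Focus is p units from the vertex along the axis: (h + p, k).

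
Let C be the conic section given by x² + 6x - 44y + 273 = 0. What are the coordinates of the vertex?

(-3, 6)

Only x is squared. Complete the square in x: (x + 3)² = 44(y - 6).
Vertex (-3, 6); 4p = 44 so p = 11. Opens up.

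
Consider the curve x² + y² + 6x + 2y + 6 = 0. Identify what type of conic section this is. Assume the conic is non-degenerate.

circle

No xy term. Coefficients of x² and y² are A = 1, C = 1.
A = C (same sign) ⇒ circle.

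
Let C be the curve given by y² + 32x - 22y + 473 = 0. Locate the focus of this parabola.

Only y is squared. Complete the square in y: (y - 11)² = -32(x + 11).
Vertex (-11, 11); 4p = -32 so p = -8. Opens left.
Focus is p units from the vertex along the axis: (h + p, k).

(-19, 11)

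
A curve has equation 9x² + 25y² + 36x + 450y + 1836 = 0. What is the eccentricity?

e = 4/5

Group: 9(x² + 4x) + 25(y² + 18y) = -1836
9(x + 2)² + 25(y + 9)² = -1836 + 36 + 2025 = 225
Divide through by 225 to get (x + 2)²/25 + (y + 9)²/9 = 1.
Ellipse, center (-2, -9), major axis horizontal; a² = 25, b² = 9.
c² = a² - b² = 16, so c = 4.
e = c/a = 4/5.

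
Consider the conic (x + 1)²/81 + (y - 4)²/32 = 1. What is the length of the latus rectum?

64/9

Center (-1, 4). The larger denominator 81 sits under the x-term, so the major axis is horizontal; a² = 81, b² = 32.
Latus rectum length = 2b²/a = 2·32/9 = 64/9.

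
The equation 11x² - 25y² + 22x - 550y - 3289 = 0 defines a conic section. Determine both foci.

Group: 11(x² + 2x) -25(y² + 22y) = 3289
11(x + 1)² -25(y + 11)² = 3289 + 11 - 3025 = 275
Dividing both sides by 275: (x + 1)²/25 - (y + 11)²/11 = 1
Hyperbola, center (-1, -11), transverse axis horizontal; a² = 25, b² = 11.
c² = a² + b² = 25 + 11 = 36, so c = 6.
Foci lie on the horizontal axis through the center: (h ± c, k).

(-7, -11) and (5, -11)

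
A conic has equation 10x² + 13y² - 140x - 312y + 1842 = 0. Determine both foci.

Collect terms: 10(x² - 14x) + 13(y² - 24y) = -1842
10(x - 7)² + 13(y - 12)² = -1842 + 490 + 1872 = 520
Divide through by 520 to get (x - 7)²/52 + (y - 12)²/40 = 1.
Ellipse, center (7, 12), major axis horizontal; a² = 52, b² = 40.
c² = a² - b² = 52 - 40 = 12, so c = 2√3.
Foci lie on the horizontal axis through the center: (h ± c, k).

(7 - 2√3, 12) and (7 + 2√3, 12)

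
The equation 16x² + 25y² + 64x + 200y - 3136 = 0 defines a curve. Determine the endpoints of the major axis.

Collect terms: 16(x² + 4x) + 25(y² + 8y) = 3136
16(x + 2)² + 25(y + 4)² = 3136 + 64 + 400 = 3600
Divide through by 3600 to get (x + 2)²/225 + (y + 4)²/144 = 1.
Ellipse, center (-2, -4), major axis horizontal; a² = 225, b² = 144.
a = 15. Vertices at (h ± a, k).

(-17, -4) and (13, -4)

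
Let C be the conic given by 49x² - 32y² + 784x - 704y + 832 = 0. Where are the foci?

(-8, -20) and (-8, -2)

Rearranging, 49(x² + 16x) -32(y² + 22y) = -832.
Completing the square gives 49(x + 8)² -32(y + 11)² = -832 + 3136 - 3872 = -1568.
Dividing both sides by -1568: (y + 11)²/49 - (x + 8)²/32 = 1
Hyperbola, center (-8, -11), transverse axis vertical; a² = 49, b² = 32.
c² = a² + b² = 49 + 32 = 81, so c = 9.
Foci lie on the vertical axis through the center: (h, k ± c).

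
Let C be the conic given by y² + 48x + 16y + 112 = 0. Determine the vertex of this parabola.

(-1, -8)

Only y is squared. Complete the square in y: (y + 8)² = -48(x + 1).
Vertex (-1, -8); 4p = -48 so p = -12. Opens left.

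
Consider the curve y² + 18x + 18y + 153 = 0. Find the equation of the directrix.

x = 1/2

Only y is squared. Complete the square in y: (y + 9)² = -18(x + 4).
Vertex (-4, -9); 4p = -18 so p = -9/2. Opens left.
Directrix is the vertical line x = h − p = -4 − (-9/2) = 1/2.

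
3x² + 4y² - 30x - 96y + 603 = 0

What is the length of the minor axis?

Rearranging, 3(x² - 10x) + 4(y² - 24y) = -603.
Completing the square gives 3(x - 5)² + 4(y - 12)² = -603 + 75 + 576 = 48.
Divide by 48: (x - 5)²/16 + (y - 12)²/12 = 1
Ellipse, center (5, 12), major axis horizontal; a² = 16, b² = 12.
b² = 12 so b = 2√3; the minor axis has length 2b = 4√3.

4√3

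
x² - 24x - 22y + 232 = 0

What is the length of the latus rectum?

22

Only x is squared. Complete the square in x: (x - 12)² = 22(y - 4).
Vertex (12, 4); 4p = 22 so p = 11/2. Opens up.
Latus rectum length = |4p| = 22.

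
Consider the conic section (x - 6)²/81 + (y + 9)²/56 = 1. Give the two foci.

Center (6, -9). The larger denominator 81 sits under the x-term, so the major axis is horizontal; a² = 81, b² = 56.
c² = a² - b² = 81 - 56 = 25, so c = 5.
Foci lie on the horizontal axis through the center: (h ± c, k).

(1, -9) and (11, -9)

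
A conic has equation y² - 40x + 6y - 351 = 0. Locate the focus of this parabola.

(1, -3)

Only y is squared. Complete the square in y: (y + 3)² = 40(x + 9).
Vertex (-9, -3); 4p = 40 so p = 10. Opens right.
Focus is p units from the vertex along the axis: (h + p, k).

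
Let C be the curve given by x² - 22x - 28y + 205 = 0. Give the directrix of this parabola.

y = -4

Only x is squared. Complete the square in x: (x - 11)² = 28(y - 3).
Vertex (11, 3); 4p = 28 so p = 7. Opens up.
Directrix is the horizontal line y = k − p = 3 − (7) = -4.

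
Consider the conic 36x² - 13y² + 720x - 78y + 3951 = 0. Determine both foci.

Rearranging, 36(x² + 20x) -13(y² + 6y) = -3951.
Completing the square gives 36(x + 10)² -13(y + 3)² = -3951 + 3600 - 117 = -468.
Divide through by -468 to get (y + 3)²/36 - (x + 10)²/13 = 1.
Hyperbola, center (-10, -3), transverse axis vertical; a² = 36, b² = 13.
c² = a² + b² = 36 + 13 = 49, so c = 7.
Foci lie on the vertical axis through the center: (h, k ± c).

(-10, -10) and (-10, 4)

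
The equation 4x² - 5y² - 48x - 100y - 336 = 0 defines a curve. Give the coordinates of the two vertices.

(6, -12) and (6, -8)

Rearranging, 4(x² - 12x) -5(y² + 20y) = 336.
Complete the square: 4(x - 6)² -5(y + 10)² = 336 + 144 - 500 = -20
Divide by -20: (y + 10)²/4 - (x - 6)²/5 = 1
Hyperbola, center (6, -10), transverse axis vertical; a² = 4, b² = 5.
a = 2. Vertices at (h, k ± a).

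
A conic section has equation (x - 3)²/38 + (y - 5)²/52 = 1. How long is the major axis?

4√13

Center (3, 5). The larger denominator 52 sits under the y-term, so the major axis is vertical; a² = 52, b² = 38.
a² = 52 so a = 2√13; the major axis has length 2a = 4√13.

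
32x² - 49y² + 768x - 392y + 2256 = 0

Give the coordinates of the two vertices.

Group: 32(x² + 24x) -49(y² + 8y) = -2256
32(x + 12)² -49(y + 4)² = -2256 + 4608 - 784 = 1568
Divide through by 1568 to get (x + 12)²/49 - (y + 4)²/32 = 1.
Hyperbola, center (-12, -4), transverse axis horizontal; a² = 49, b² = 32.
a = 7. Vertices at (h ± a, k).

(-19, -4) and (-5, -4)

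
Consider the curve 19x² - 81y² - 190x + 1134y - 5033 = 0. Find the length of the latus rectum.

38/9

Group the x- and y-terms: 19(x² - 10x) -81(y² - 14y) = 5033
19(x - 5)² -81(y - 7)² = 5033 + 475 - 3969 = 1539
Divide through by 1539 to get (x - 5)²/81 - (y - 7)²/19 = 1.
Hyperbola, center (5, 7), transverse axis horizontal; a² = 81, b² = 19.
Latus rectum length = 2b²/a = 2·19/9 = 38/9.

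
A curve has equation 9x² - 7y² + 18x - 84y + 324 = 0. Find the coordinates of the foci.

(-1, -18) and (-1, 6)

9(x² + 2x) -7(y² + 12y) = -324
Complete the square: 9(x + 1)² -7(y + 6)² = -324 + 9 - 252 = -567
Divide by -567: (y + 6)²/81 - (x + 1)²/63 = 1
Hyperbola, center (-1, -6), transverse axis vertical; a² = 81, b² = 63.
c² = a² + b² = 81 + 63 = 144, so c = 12.
Foci lie on the vertical axis through the center: (h, k ± c).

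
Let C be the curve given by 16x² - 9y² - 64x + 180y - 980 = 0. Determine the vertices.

(-1, 10) and (5, 10)

Collect terms: 16(x² - 4x) -9(y² - 20y) = 980
Complete the square: 16(x - 2)² -9(y - 10)² = 980 + 64 - 900 = 144
Dividing both sides by 144: (x - 2)²/9 - (y - 10)²/16 = 1
Hyperbola, center (2, 10), transverse axis horizontal; a² = 9, b² = 16.
a = 3. Vertices at (h ± a, k).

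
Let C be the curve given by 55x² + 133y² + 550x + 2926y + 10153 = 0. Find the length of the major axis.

55(x² + 10x) + 133(y² + 22y) = -10153
55(x + 5)² + 133(y + 11)² = -10153 + 1375 + 16093 = 7315
Divide through by 7315 to get (x + 5)²/133 + (y + 11)²/55 = 1.
Ellipse, center (-5, -11), major axis horizontal; a² = 133, b² = 55.
a² = 133 so a = √133; the major axis has length 2a = 2√133.

2√133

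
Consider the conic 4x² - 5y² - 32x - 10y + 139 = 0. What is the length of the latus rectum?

10

Rearranging, 4(x² - 8x) -5(y² + 2y) = -139.
Completing the square gives 4(x - 4)² -5(y + 1)² = -139 + 64 - 5 = -80.
Divide by -80: (y + 1)²/16 - (x - 4)²/20 = 1
Hyperbola, center (4, -1), transverse axis vertical; a² = 16, b² = 20.
Latus rectum length = 2b²/a = 2·20/4 = 10.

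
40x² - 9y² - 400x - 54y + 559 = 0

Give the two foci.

(-2, -3) and (12, -3)

Group the x- and y-terms: 40(x² - 10x) -9(y² + 6y) = -559
Complete the square: 40(x - 5)² -9(y + 3)² = -559 + 1000 - 81 = 360
Dividing both sides by 360: (x - 5)²/9 - (y + 3)²/40 = 1
Hyperbola, center (5, -3), transverse axis horizontal; a² = 9, b² = 40.
c² = a² + b² = 9 + 40 = 49, so c = 7.
Foci lie on the horizontal axis through the center: (h ± c, k).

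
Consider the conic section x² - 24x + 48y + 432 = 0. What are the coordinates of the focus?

(12, -18)

Only x is squared. Complete the square in x: (x - 12)² = -48(y + 6).
Vertex (12, -6); 4p = -48 so p = -12. Opens down.
Focus is p units from the vertex along the axis: (h, k + p).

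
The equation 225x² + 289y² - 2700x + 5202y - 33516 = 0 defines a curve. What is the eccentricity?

e = 8/17

Rearranging, 225(x² - 12x) + 289(y² + 18y) = 33516.
Complete the square in x and y: 225(x - 6)² + 289(y + 9)² = 33516 + 8100 + 23409 = 65025
Dividing both sides by 65025: (x - 6)²/289 + (y + 9)²/225 = 1
Ellipse, center (6, -9), major axis horizontal; a² = 289, b² = 225.
c² = a² - b² = 64, so c = 8.
e = c/a = 8/17.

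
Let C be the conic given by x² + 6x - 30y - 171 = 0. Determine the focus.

Only x is squared. Complete the square in x: (x + 3)² = 30(y + 6).
Vertex (-3, -6); 4p = 30 so p = 15/2. Opens up.
Focus is p units from the vertex along the axis: (h, k + p).

(-3, 3/2)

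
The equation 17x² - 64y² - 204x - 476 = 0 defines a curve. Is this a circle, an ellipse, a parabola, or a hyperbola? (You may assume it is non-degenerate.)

hyperbola

No xy term. Coefficients of x² and y² are A = 17, C = -64.
A and C have opposite signs ⇒ hyperbola.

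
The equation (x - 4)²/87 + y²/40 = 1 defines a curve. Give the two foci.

Center (4, 0). The larger denominator 87 sits under the x-term, so the major axis is horizontal; a² = 87, b² = 40.
c² = a² - b² = 87 - 40 = 47, so c = √47.
Foci lie on the horizontal axis through the center: (h ± c, k).

(4 - √47, 0) and (4 + √47, 0)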